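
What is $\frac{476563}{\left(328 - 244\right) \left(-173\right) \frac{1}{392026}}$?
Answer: $- \frac{93412543319}{7266} \approx -1.2856 \cdot 10^{7}$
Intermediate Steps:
$\frac{476563}{\left(328 - 244\right) \left(-173\right) \frac{1}{392026}} = \frac{476563}{84 \left(-173\right) \frac{1}{392026}} = \frac{476563}{\left(-14532\right) \frac{1}{392026}} = \frac{476563}{- \frac{7266}{196013}} = 476563 \left(- \frac{196013}{7266}\right) = - \frac{93412543319}{7266}$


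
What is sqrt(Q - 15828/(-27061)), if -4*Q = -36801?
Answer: sqrt(26951001716553)/54122 ≈ 95.921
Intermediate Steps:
Q = 36801/4 (Q = -1/4*(-36801) = 36801/4 ≈ 9200.3)
sqrt(Q - 15828/(-27061)) = sqrt(36801/4 - 15828/(-27061)) = sqrt(36801/4 - 15828*(-1/27061)) = sqrt(36801/4 + 15828/27061) = sqrt(995935173/108244) = sqrt(26951001716553)/54122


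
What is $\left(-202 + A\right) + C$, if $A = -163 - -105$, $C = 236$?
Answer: $-24$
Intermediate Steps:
$A = -58$ ($A = -163 + 105 = -58$)
$\left(-202 + A\right) + C = \left(-202 - 58\right) + 236 = -260 + 236 = -24$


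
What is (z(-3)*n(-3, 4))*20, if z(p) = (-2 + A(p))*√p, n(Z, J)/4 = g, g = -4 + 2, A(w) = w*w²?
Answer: 4640*I*√3 ≈ 8036.7*I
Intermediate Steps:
A(w) = w³
g = -2
n(Z, J) = -8 (n(Z, J) = 4*(-2) = -8)
z(p) = √p*(-2 + p³) (z(p) = (-2 + p³)*√p = √p*(-2 + p³))
(z(-3)*n(-3, 4))*20 = ((√(-3)*(-2 + (-3)³))*(-8))*20 = (((I*√3)*(-2 - 27))*(-8))*20 = (((I*√3)*(-29))*(-8))*20 = (-29*I*√3*(-8))*20 = (232*I*√3)*20 = 4640*I*√3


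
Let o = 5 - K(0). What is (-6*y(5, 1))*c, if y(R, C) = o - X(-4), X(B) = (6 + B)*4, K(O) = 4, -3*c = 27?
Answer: -378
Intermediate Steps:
c = -9 (c = -⅓*27 = -9)
X(B) = 24 + 4*B
o = 1 (o = 5 - 1*4 = 5 - 4 = 1)
y(R, C) = -7 (y(R, C) = 1 - (24 + 4*(-4)) = 1 - (24 - 16) = 1 - 1*8 = 1 - 8 = -7)
(-6*y(5, 1))*c = -6*(-7)*(-9) = 42*(-9) = -378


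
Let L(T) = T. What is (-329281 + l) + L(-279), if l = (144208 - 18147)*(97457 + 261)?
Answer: 12318099238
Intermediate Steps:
l = 12318428798 (l = 126061*97718 = 12318428798)
(-329281 + l) + L(-279) = (-329281 + 12318428798) - 279 = 12318099517 - 279 = 12318099238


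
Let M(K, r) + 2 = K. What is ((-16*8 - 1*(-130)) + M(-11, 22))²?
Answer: 121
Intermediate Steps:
M(K, r) = -2 + K
((-16*8 - 1*(-130)) + M(-11, 22))² = ((-16*8 - 1*(-130)) + (-2 - 11))² = ((-128 + 130) - 13)² = (2 - 13)² = (-11)² = 121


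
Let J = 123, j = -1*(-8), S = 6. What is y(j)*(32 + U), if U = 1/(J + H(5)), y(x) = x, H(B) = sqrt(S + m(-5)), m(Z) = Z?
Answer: 7938/31 ≈ 256.06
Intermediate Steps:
H(B) = 1 (H(B) = sqrt(6 - 5) = sqrt(1) = 1)
j = 8
U = 1/124 (U = 1/(123 + 1) = 1/124 ≈ 0.0080645)
y(j)*(32 + U) = 8*(32 + 1/124) = 8*(3969/124) = 7938/31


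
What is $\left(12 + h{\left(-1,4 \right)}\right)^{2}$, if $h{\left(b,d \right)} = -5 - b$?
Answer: $64$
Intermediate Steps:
$\left(12 + h{\left(-1,4 \right)}\right)^{2} = \left(12 - 4\right)^{2} = 8^{2} = 64$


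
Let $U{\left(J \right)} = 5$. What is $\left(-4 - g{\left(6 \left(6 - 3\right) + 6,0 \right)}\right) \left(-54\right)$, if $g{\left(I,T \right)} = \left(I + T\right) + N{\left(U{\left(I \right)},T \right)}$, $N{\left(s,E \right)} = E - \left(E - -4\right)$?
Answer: $1296$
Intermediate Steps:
$N{\left(s,E \right)} = -4$ ($N{\left(s,E \right)} = E - \left(E + 4\right) = E - \left(4 + E\right) = -4$)
$g{\left(I,T \right)} = -4 + I + T$ ($g{\left(I,T \right)} = \left(I + T\right) - 4 = -4 + I + T$)
$\left(-4 - g{\left(6 \left(6 - 3\right) + 6,0 \right)}\right) \left(-54\right) = \left(-4 - \left(-4 + \left(6 \left(6 - 3\right) + 6\right) + 0\right)\right) \left(-54\right) = \left(-4 - \left(-4 + \left(6 \cdot 3 + 6\right) + 0\right)\right) \left(-54\right) = \left(-4 - \left(-4 + \left(18 + 6\right) + 0\right)\right) \left(-54\right) = \left(-4 - \left(-4 + 24 + 0\right)\right) \left(-54\right) = \left(-4 - 20\right) \left(-54\right) = \left(-24\right) \left(-54\right) = 1296$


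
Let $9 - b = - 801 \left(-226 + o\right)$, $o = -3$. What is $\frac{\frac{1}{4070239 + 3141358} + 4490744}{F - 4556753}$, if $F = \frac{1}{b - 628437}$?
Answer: $- \frac{3756048982955887119}{3811258773876953462} \approx -0.98551$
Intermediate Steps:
$b = -183420$ ($b = 9 - - 801 \left(-226 - 3\right) = 9 - \left(-801\right) \left(-229\right) = 9 - 183429 = -183420$)
$F = - \frac{1}{811857}$ ($F = \frac{1}{-183420 - 628437} = \frac{1}{-811857} = - \frac{1}{811857} \approx -1.2317 \cdot 10^{-6}$)
$\frac{\frac{1}{4070239 + 3141358} + 4490744}{F - 4556753} = \frac{\frac{1}{4070239 + 3141358} + 4490744}{- \frac{1}{811857} - 4556753} = \frac{\frac{1}{7211597} + 4490744}{- \frac{3699431820322}{811857}} = \left(\frac{1}{7211597} + 4490744\right) \left(- \frac{811857}{3699431820322}\right) = \frac{32385435958169}{7211597} \left(- \frac{811857}{3699431820322}\right) = - \frac{3756048982955887119}{3811258773876953462}$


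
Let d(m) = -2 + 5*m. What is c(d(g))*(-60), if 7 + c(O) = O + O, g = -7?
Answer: 4860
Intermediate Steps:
c(O) = -7 + 2*O (c(O) = -7 + (O + O) = -7 + 2*O)
c(d(g))*(-60) = (-7 + 2*(-2 + 5*(-7)))*(-60) = (-7 + 2*(-2 - 35))*(-60) = (-7 + 2*(-37))*(-60) = (-7 - 74)*(-60) = -81*(-60) = 4860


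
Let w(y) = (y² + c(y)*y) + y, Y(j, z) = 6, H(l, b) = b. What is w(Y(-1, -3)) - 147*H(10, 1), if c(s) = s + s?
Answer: -33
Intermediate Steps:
c(s) = 2*s
w(y) = y + 3*y² (w(y) = (y² + (2*y)*y) + y = (y² + 2*y²) + y = 3*y² + y = y + 3*y²)
w(Y(-1, -3)) - 147*H(10, 1) = 6*(1 + 3*6) - 147*1 = 6*(1 + 18) - 147 = 6*19 - 147 = 114 - 147 = -33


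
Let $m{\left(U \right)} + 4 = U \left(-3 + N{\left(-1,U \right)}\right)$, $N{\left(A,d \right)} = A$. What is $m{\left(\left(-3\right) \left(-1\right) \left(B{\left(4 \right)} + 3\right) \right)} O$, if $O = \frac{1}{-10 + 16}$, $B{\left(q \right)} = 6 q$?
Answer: $- \frac{164}{3} \approx -54.667$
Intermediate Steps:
$O = \frac{1}{6} \approx 0.16667$
$m{\left(U \right)} = -4 - 4 U$ ($m{\left(U \right)} = -4 + U \left(-3 - 1\right) = -4 + U \left(-4\right) = -4 - 4 U$)
$m{\left(\left(-3\right) \left(-1\right) \left(B{\left(4 \right)} + 3\right) \right)} O = \left(-4 - 4 \left(-3\right) \left(-1\right) \left(6 \cdot 4 + 3\right)\right) \frac{1}{6} = \left(-4 - 4 \cdot 3 \left(24 + 3\right)\right) \frac{1}{6} = \left(-4 - 4 \cdot 3 \cdot 27\right) \frac{1}{6} = \left(-4 - 324\right) \frac{1}{6} = \left(-328\right) \frac{1}{6} = - \frac{164}{3}$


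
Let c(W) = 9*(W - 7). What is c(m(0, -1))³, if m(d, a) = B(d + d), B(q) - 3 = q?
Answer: -46656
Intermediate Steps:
B(q) = 3 + q
m(d, a) = 3 + 2*d (m(d, a) = 3 + (d + d) = 3 + 2*d)
c(W) = -63 + 9*W (c(W) = 9*(-7 + W) = -63 + 9*W)
c(m(0, -1))³ = (-63 + 9*(3 + 2*0))³ = (-63 + 9*(3 + 0))³ = (-63 + 9*3)³ = (-63 + 27)³ = (-36)³ = -46656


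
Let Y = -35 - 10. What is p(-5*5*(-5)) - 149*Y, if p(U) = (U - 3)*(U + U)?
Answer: 37205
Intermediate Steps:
p(U) = 2*U*(-3 + U) (p(U) = (-3 + U)*(2*U) = 2*U*(-3 + U))
Y = -45
p(-5*5*(-5)) - 149*Y = 2*(-5*5*(-5))*(-3 - 5*5*(-5)) - 149*(-45) = 2*(-25*(-5))*(-3 - 25*(-5)) + 6705 = 2*125*(-3 + 125) + 6705 = 2*125*122 + 6705 = 30500 + 6705 = 37205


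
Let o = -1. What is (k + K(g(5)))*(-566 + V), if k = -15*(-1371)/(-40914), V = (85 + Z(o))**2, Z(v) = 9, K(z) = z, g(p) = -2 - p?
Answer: -141032445/2273 ≈ -62047.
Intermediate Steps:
V = 8836 (V = (85 + 9)**2 = 94**2 = 8836)
k = -2285/4546 (k = 20565*(-1/40914) = -2285/4546 ≈ -0.50264)
(k + K(g(5)))*(-566 + V) = (-2285/4546 + (-2 - 1*5))*(-566 + 8836) = (-2285/4546 + (-2 - 5))*8270 = (-2285/4546 - 7)*8270 = -34107/4546*8270 = -141032445/2273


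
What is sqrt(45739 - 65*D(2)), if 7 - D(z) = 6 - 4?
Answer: 87*sqrt(6) ≈ 213.11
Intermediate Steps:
D(z) = 5 (D(z) = 7 - (6 - 4) = 7 - 1*2 = 7 - 2 = 5)
sqrt(45739 - 65*D(2)) = sqrt(45739 - 65*5) = sqrt(45739 - 325) = sqrt(45414) = 87*sqrt(6)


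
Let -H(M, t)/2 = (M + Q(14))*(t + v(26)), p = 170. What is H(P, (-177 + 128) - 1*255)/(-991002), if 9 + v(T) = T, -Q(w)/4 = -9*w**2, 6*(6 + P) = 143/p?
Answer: -2063858041/505411020 ≈ -4.0835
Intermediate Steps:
P = -5977/1020 (P = -6 + (143/170)/6 = -6 + (143*(1/170))/6 = -6 + (1/6)*(143/170) = -6 + 143/1020 = -5977/1020 ≈ -5.8598)
Q(w) = 36*w**2 (Q(w) = -(-36)*w**2 = 36*w**2)
v(T) = -9 + T
H(M, t) = -2*(17 + t)*(7056 + M) (H(M, t) = -2*(M + 36*14**2)*(t + (-9 + 26)) = -2*(M + 36*196)*(t + 17) = -2*(M + 7056)*(17 + t) = -2*(7056 + M)*(17 + t) = -2*(17 + t)*(7056 + M))
H(P, (-177 + 128) - 1*255)/(-991002) = (-239904 - 14112*((-177 + 128) - 1*255) - 34*(-5977/1020) - 2*(-5977/1020)*((-177 + 128) - 1*255))/(-991002) = (-239904 - 14112*(-49 - 255) + 5977/30 - 2*(-5977/1020)*(-49 - 255))*(-1/991002) = (-239904 - 14112*(-304) + 5977/30 - 2*(-5977/1020)*(-304))*(-1/991002) = (-239904 + 4290048 + 5977/30 - 908504/255)*(-1/991002) = (2063858041/510)*(-1/991002) = -2063858041/505411020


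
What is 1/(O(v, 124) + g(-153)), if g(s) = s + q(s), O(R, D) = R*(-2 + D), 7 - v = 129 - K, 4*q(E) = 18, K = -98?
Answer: -2/53977 ≈ -3.7053e-5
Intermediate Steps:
q(E) = 9/2 (q(E) = (¼)*18 = 9/2)
v = -220 (v = 7 - (129 - 1*(-98)) = 7 - (129 + 98) = 7 - 1*227 = 7 - 227 = -220)
g(s) = 9/2 + s (g(s) = s + 9/2 = 9/2 + s)
1/(O(v, 124) + g(-153)) = 1/(-220*(-2 + 124) + (9/2 - 153)) = 1/(-220*122 - 297/2) = 1/(-26840 - 297/2) = 1/(-53977/2) = -2/53977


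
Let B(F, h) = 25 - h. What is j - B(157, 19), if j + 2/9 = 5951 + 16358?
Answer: 200725/9 ≈ 22303.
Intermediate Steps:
j = 200779/9 (j = -2/9 + (5951 + 16358) = -2/9 + 22309 = 200779/9 ≈ 22309.)
j - B(157, 19) = 200779/9 - (25 - 1*19) = 200779/9 - (25 - 19) = 200779/9 - 1*6 = 200779/9 - 6 = 200725/9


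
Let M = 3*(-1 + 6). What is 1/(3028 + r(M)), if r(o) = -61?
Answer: 1/2967 ≈ 0.00033704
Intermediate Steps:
M = 15 (M = 3*5 = 15)
1/(3028 + r(M)) = 1/(3028 - 61) = 1/2967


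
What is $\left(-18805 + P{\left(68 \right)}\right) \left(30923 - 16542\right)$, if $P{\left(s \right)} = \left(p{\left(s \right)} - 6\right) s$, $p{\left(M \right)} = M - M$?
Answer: $-276302153$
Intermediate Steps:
$p{\left(M \right)} = 0$
$P{\left(s \right)} = - 6 s$ ($P{\left(s \right)} = \left(0 - 6\right) s = - 6 s$)
$\left(-18805 + P{\left(68 \right)}\right) \left(30923 - 16542\right) = \left(-18805 - 408\right) \left(30923 - 16542\right) = \left(-18805 - 408\right) 14381 = \left(-19213\right) 14381 = -276302153$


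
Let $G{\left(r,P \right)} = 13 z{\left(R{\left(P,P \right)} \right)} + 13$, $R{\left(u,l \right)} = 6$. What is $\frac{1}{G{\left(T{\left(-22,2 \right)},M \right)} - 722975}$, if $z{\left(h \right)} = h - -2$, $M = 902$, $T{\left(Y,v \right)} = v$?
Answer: $- \frac{1}{722858} \approx -1.3834 \cdot 10^{-6}$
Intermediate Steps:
$z{\left(h \right)} = 2 + h$ ($z{\left(h \right)} = h + 2 = 2 + h$)
$G{\left(r,P \right)} = 117$ ($G{\left(r,P \right)} = 13 \left(2 + 6\right) + 13 = 13 \cdot 8 + 13 = 104 + 13 = 117$)
$\frac{1}{G{\left(T{\left(-22,2 \right)},M \right)} - 722975} = \frac{1}{117 - 722975} = \frac{1}{-722858} = - \frac{1}{722858}$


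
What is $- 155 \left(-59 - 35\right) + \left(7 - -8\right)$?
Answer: $14585$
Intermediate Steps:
$- 155 \left(-59 - 35\right) + \left(7 - -8\right) = - 155 \left(-59 - 35\right) + \left(7 + 8\right) = \left(-155\right) \left(-94\right) + 15 = 14570 + 15 = 14585$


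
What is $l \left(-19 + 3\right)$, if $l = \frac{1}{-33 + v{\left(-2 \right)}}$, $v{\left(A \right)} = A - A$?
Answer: $\frac{16}{33} \approx 0.48485$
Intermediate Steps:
$v{\left(A \right)} = 0$
$l = - \frac{1}{33}$ ($l = \frac{1}{-33 + 0} = \frac{1}{-33} = - \frac{1}{33} \approx -0.030303$)
$l \left(-19 + 3\right) = - \frac{-19 + 3}{33} = \left(- \frac{1}{33}\right) \left(-16\right) = \frac{16}{33}$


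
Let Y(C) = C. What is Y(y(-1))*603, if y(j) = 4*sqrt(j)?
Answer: 2412*I ≈ 2412.0*I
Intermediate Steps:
Y(y(-1))*603 = (4*sqrt(-1))*603 = (4*I)*603 = 2412*I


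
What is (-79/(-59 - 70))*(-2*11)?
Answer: -1738/129 ≈ -13.473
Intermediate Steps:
(-79/(-59 - 70))*(-2*11) = -79/(-129)*(-22) = -79*(-1/129)*(-22) = (79/129)*(-22) = -1738/129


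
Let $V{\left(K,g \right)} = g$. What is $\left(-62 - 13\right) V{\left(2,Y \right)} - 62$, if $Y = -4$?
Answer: $238$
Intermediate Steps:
$\left(-62 - 13\right) V{\left(2,Y \right)} - 62 = \left(-62 - 13\right) \left(-4\right) - 62 = \left(-75\right) \left(-4\right) - 62 = 300 - 62 = 238$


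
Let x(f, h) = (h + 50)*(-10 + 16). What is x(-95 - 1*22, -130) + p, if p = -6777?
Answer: -7257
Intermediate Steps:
x(f, h) = 300 + 6*h (x(f, h) = (50 + h)*6 = 300 + 6*h)
x(-95 - 1*22, -130) + p = (300 + 6*(-130)) - 6777 = (300 - 780) - 6777 = -480 - 6777 = -7257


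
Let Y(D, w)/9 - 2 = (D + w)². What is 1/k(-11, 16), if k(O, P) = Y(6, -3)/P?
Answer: 16/99 ≈ 0.16162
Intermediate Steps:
Y(D, w) = 18 + 9*(D + w)²
k(O, P) = 99/P (k(O, P) = (18 + 9*(6 - 3)²)/P = (18 + 9*3²)/P = (18 + 9*9)/P = (18 + 81)/P = 99/P)
1/k(-11, 16) = 1/(99/16) = 16/99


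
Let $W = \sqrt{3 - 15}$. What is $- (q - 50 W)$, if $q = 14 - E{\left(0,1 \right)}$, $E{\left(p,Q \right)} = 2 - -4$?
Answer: $-8 + 100 i \sqrt{3} \approx -8.0 + 173.21 i$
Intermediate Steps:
$W = 2 i \sqrt{3}$ ($W = \sqrt{-12} = 2 i \sqrt{3} \approx 3.4641 i$)
$E{\left(p,Q \right)} = 6$ ($E{\left(p,Q \right)} = 2 + 4 = 6$)
$q = 8$ ($q = 14 - 6 = 8$)
$- (q - 50 W) = - (8 - 50 \cdot 2 i \sqrt{3}) = - (8 - 100 i \sqrt{3}) = -8 + 100 i \sqrt{3}$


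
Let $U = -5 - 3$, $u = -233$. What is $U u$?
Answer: $1864$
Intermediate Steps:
$U = -8$
$U u = \left(-8\right) \left(-233\right) = 1864$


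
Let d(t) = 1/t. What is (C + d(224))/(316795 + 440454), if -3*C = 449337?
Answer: -33550495/169623776 ≈ -0.19779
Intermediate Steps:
C = -149779 (C = -⅓*449337 = -149779)
(C + d(224))/(316795 + 440454) = (-149779 + 1/224)/(316795 + 440454) = (-149779 + 1/224)/757249 = -33550495/224*1/757249 = -33550495/169623776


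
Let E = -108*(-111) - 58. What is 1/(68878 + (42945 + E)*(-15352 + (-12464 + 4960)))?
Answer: -1/1254154122 ≈ -7.9735e-10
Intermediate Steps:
E = 11930 (E = 11988 - 58 = 11930)
1/(68878 + (42945 + E)*(-15352 + (-12464 + 4960))) = 1/(68878 + (42945 + 11930)*(-15352 + (-12464 + 4960))) = 1/(68878 + 54875*(-15352 - 7504)) = 1/(68878 + 54875*(-22856)) = 1/(68878 - 1254223000) = 1/(-1254154122) = -1/1254154122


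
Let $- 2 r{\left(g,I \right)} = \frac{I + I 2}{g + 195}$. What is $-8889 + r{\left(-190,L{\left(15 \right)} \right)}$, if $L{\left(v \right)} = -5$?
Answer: $- \frac{17775}{2} \approx -8887.5$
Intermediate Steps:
$r{\left(g,I \right)} = - \frac{3 I}{2 \left(195 + g\right)}$ ($r{\left(g,I \right)} = - \frac{\left(I + I 2\right) \frac{1}{g + 195}}{2} = - \frac{\left(I + 2 I\right) \frac{1}{195 + g}}{2} = - \frac{3 I \frac{1}{195 + g}}{2} = - \frac{3 I}{2 \left(195 + g\right)}$)
$-8889 + r{\left(-190,L{\left(15 \right)} \right)} = -8889 - - \frac{15}{390 + 2 \left(-190\right)} = -8889 - - \frac{15}{390 - 380} = -8889 - - \frac{15}{10} = -8889 - \left(-15\right) \frac{1}{10} = -8889 + \frac{3}{2} = - \frac{17775}{2}$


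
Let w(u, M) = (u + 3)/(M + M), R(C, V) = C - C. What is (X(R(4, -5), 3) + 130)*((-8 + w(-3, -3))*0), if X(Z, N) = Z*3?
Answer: 0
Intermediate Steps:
R(C, V) = 0
w(u, M) = (3 + u)/(2*M) (w(u, M) = (3 + u)/((2*M)) = (3 + u)*(1/(2*M)) = (3 + u)/(2*M))
X(Z, N) = 3*Z
(X(R(4, -5), 3) + 130)*((-8 + w(-3, -3))*0) = (3*0 + 130)*((-8 + (½)*(3 - 3)/(-3))*0) = (0 + 130)*((-8 + (½)*(-⅓)*0)*0) = 130*((-8 + 0)*0) = 130*(-8*0) = 130*0 = 0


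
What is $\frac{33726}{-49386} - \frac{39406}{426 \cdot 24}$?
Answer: $- \frac{190909945}{42076872} \approx -4.5372$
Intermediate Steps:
$\frac{33726}{-49386} - \frac{39406}{426 \cdot 24} = 33726 \left(- \frac{1}{49386}\right) - \frac{39406}{10224} = - \frac{5621}{8231} - \frac{19703}{5112} = - \frac{190909945}{42076872}$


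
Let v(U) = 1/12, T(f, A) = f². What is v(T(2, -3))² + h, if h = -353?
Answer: -50831/144 ≈ -352.99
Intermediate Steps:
v(U) = 1/12
v(T(2, -3))² + h = (1/12)² - 353 = 1/144 - 353 = -50831/144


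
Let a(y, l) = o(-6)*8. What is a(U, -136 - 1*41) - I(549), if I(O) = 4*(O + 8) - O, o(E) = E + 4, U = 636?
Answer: -1695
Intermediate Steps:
o(E) = 4 + E
a(y, l) = -16 (a(y, l) = (4 - 6)*8 = -2*8 = -16)
I(O) = 32 + 3*O (I(O) = 4*(8 + O) - O = (32 + 4*O) - O = 32 + 3*O)
a(U, -136 - 1*41) - I(549) = -16 - (32 + 3*549) = -16 - (32 + 1647) = -16 - 1*1679 = -16 - 1679 = -1695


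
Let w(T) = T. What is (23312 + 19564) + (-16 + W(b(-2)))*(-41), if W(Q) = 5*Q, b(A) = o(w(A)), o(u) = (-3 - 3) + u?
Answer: 45172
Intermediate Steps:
o(u) = -6 + u
b(A) = -6 + A
(23312 + 19564) + (-16 + W(b(-2)))*(-41) = (23312 + 19564) + (-16 + 5*(-6 - 2))*(-41) = 42876 + (-16 + 5*(-8))*(-41) = 42876 + (-16 - 40)*(-41) = 42876 - 56*(-41) = 42876 + 2296 = 45172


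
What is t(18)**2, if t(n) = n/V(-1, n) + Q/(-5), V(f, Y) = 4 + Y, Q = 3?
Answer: 144/3025 ≈ 0.047603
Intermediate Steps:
t(n) = -3/5 + n/(4 + n) (t(n) = n/(4 + n) + 3/(-5) = n/(4 + n) + 3*(-1/5) = n/(4 + n) - 3/5 = -3/5 + n/(4 + n))
t(18)**2 = (2*(-6 + 18)/(5*(4 + 18)))**2 = ((2/5)*12/22)**2 = ((2/5)*(1/22)*12)**2 = (12/55)**2 = 144/3025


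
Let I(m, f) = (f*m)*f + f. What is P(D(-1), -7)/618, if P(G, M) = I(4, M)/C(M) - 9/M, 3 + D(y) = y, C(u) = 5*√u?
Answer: 3/1442 - 9*I*√7/1030 ≈ 0.0020804 - 0.023118*I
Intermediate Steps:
D(y) = -3 + y
I(m, f) = f + m*f² (I(m, f) = m*f² + f = f + m*f²)
P(G, M) = -9/M + √M*(1 + 4*M)/5 (P(G, M) = (M*(1 + M*4))/((5*√M)) - 9/M = (M*(1 + 4*M))*(1/(5*√M)) - 9/M = √M*(1 + 4*M)/5 - 9/M = -9/M + √M*(1 + 4*M)/5)
P(D(-1), -7)/618 = ((⅕)*(-45 + (-7)^(3/2)*(1 + 4*(-7)))/(-7))/618 = ((⅕)*(-⅐)*(-45 + (-7*I*√7)*(1 - 28)))*(1/618) = ((⅕)*(-⅐)*(-45 - 7*I*√7*(-27)))*(1/618) = ((⅕)*(-⅐)*(-45 + 189*I*√7))*(1/618) = (9/7 - 27*I*√7/5)*(1/618) = 3/1442 - 9*I*√7/1030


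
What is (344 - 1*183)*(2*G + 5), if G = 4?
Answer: 2093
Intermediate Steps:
(344 - 1*183)*(2*G + 5) = (344 - 1*183)*(2*4 + 5) = (344 - 183)*(8 + 5) = 161*13 = 2093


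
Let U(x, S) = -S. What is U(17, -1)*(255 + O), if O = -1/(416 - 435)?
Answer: 4846/19 ≈ 255.05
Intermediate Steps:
O = 1/19 (O = -1/(-19) = -1*(-1/19) = 1/19 ≈ 0.052632)
U(17, -1)*(255 + O) = (-1*(-1))*(255 + 1/19) = 1*(4846/19) = 4846/19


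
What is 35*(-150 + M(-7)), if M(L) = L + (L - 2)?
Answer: -5810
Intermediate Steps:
M(L) = -2 + 2*L (M(L) = L + (-2 + L) = -2 + 2*L)
35*(-150 + M(-7)) = 35*(-150 + (-2 + 2*(-7))) = 35*(-150 + (-2 - 14)) = 35*(-150 - 16) = 35*(-166) = -5810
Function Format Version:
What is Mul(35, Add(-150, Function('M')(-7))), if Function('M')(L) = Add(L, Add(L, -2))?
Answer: -5810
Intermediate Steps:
Function('M')(L) = Add(-2, Mul(2, L)) (Function('M')(L) = Add(L, Add(-2, L)) = Add(-2, Mul(2, L)))
Mul(35, Add(-150, Function('M')(-7))) = Mul(35, Add(-150, Add(-2, Mul(2, -7)))) = Mul(35, Add(-150, Add(-2, -14))) = Mul(35, Add(-150, -16)) = Mul(35, -166) = -5810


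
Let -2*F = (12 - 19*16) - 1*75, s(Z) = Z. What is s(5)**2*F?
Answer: 9175/2 ≈ 4587.5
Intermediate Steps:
F = 367/2 (F = -((12 - 19*16) - 1*75)/2 = -((12 - 304) - 75)/2 = -(-292 - 75)/2 = -1/2*(-367) = 367/2 ≈ 183.50)
s(5)**2*F = 5**2*(367/2) = 25*(367/2) = 9175/2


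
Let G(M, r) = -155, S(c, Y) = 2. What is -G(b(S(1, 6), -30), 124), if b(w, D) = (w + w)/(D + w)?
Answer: 155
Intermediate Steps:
b(w, D) = 2*w/(D + w) (b(w, D) = (2*w)/(D + w) = 2*w/(D + w))
-G(b(S(1, 6), -30), 124) = -1*(-155) = 155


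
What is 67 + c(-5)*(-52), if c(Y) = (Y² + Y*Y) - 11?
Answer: -1961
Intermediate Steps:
c(Y) = -11 + 2*Y² (c(Y) = (Y² + Y²) - 11 = 2*Y² - 11 = -11 + 2*Y²)
67 + c(-5)*(-52) = 67 + (-11 + 2*(-5)²)*(-52) = 67 + (-11 + 2*25)*(-52) = 67 + (-11 + 50)*(-52) = 67 + 39*(-52) = 67 - 2028 = -1961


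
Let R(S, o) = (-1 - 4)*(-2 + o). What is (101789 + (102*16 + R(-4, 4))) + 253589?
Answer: 357000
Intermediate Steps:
R(S, o) = 10 - 5*o (R(S, o) = -5*(-2 + o) = 10 - 5*o)
(101789 + (102*16 + R(-4, 4))) + 253589 = (101789 + (102*16 + (10 - 5*4))) + 253589 = (101789 + (1632 + (10 - 20))) + 253589 = (101789 + (1632 - 10)) + 253589 = (101789 + 1622) + 253589 = 103411 + 253589 = 357000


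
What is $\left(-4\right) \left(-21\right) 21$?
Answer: $1764$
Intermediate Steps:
$\left(-4\right) \left(-21\right) 21 = 84 \cdot 21 = 1764$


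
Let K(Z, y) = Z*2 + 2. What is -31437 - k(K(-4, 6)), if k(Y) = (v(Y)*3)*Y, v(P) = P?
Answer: -31545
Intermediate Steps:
K(Z, y) = 2 + 2*Z (K(Z, y) = 2*Z + 2 = 2 + 2*Z)
k(Y) = 3*Y² (k(Y) = (Y*3)*Y = (3*Y)*Y = 3*Y²)
-31437 - k(K(-4, 6)) = -31437 - 3*(2 + 2*(-4))² = -31437 - 3*(2 - 8)² = -31437 - 3*(-6)² = -31437 - 3*36 = -31437 - 1*108 = -31437 - 108 = -31545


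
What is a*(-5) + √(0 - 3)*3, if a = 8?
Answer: -40 + 3*I*√3 ≈ -40.0 + 5.1962*I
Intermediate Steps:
a*(-5) + √(0 - 3)*3 = 8*(-5) + √(0 - 3)*3 = -40 + √(-3)*3 = -40 + (I*√3)*3 = -40 + 3*I*√3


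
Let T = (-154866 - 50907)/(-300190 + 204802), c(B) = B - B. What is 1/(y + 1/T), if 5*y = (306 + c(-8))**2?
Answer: 342955/6422745856 ≈ 5.3397e-5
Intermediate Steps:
c(B) = 0
T = 68591/31796 (T = -205773/(-95388) = -205773*(-1/95388) = 68591/31796 ≈ 2.1572)
y = 93636/5 (y = (306 + 0)**2/5 = (1/5)*306**2 = (1/5)*93636 = 93636/5 ≈ 18727.)
1/(y + 1/T) = 1/(93636/5 + 1/(68591/31796)) = 1/(93636/5 + 31796/68591) = 1/(6422745856/342955) = 342955/6422745856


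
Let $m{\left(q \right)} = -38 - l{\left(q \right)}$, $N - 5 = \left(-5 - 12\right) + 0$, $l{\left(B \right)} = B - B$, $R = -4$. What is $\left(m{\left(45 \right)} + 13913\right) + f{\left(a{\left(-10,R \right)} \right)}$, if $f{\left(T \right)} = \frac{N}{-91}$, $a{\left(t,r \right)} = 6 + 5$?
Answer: $\frac{1262637}{91} \approx 13875.0$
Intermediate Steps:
$l{\left(B \right)} = 0$
$N = -12$ ($N = 5 + \left(\left(-5 - 12\right) + 0\right) = 5 + \left(-17 + 0\right) = 5 - 17 = -12$)
$a{\left(t,r \right)} = 11$
$f{\left(T \right)} = \frac{12}{91}$ ($f{\left(T \right)} = - \frac{12}{-91} = \left(-12\right) \left(- \frac{1}{91}\right) = \frac{12}{91}$)
$m{\left(q \right)} = -38$ ($m{\left(q \right)} = -38 - 0 = -38 + 0 = -38$)
$\left(m{\left(45 \right)} + 13913\right) + f{\left(a{\left(-10,R \right)} \right)} = \left(-38 + 13913\right) + \frac{12}{91} = 13875 + \frac{12}{91} = \frac{1262637}{91}$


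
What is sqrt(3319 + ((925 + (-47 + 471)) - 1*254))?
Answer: sqrt(4414) ≈ 66.438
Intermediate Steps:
sqrt(3319 + ((925 + (-47 + 471)) - 1*254)) = sqrt(3319 + ((925 + 424) - 254)) = sqrt(3319 + (1349 - 254)) = sqrt(3319 + 1095) = sqrt(4414)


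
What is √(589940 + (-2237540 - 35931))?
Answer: 3*I*√187059 ≈ 1297.5*I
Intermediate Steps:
√(589940 + (-2237540 - 35931)) = √(589940 - 2273471) = √(-1683531) = 3*I*√187059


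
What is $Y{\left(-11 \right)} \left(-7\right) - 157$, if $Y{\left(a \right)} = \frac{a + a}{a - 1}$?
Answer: $- \frac{1019}{6} \approx -169.83$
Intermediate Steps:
$Y{\left(a \right)} = \frac{2 a}{-1 + a}$
$Y{\left(-11 \right)} \left(-7\right) - 157 = 2 \left(-11\right) \frac{1}{-1 - 11} \left(-7\right) - 157 = 2 \left(-11\right) \frac{1}{-12} \left(-7\right) - 157 = 2 \left(-11\right) \left(- \frac{1}{12}\right) \left(-7\right) - 157 = \frac{11}{6} \left(-7\right) - 157 = - \frac{77}{6} - 157 = - \frac{1019}{6}$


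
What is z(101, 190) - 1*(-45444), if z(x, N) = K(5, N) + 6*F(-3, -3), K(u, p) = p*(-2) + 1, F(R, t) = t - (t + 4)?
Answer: 45041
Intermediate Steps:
F(R, t) = -4 (F(R, t) = t - (4 + t) = t + (-4 - t) = -4)
K(u, p) = 1 - 2*p (K(u, p) = -2*p + 1 = 1 - 2*p)
z(x, N) = -23 - 2*N (z(x, N) = (1 - 2*N) + 6*(-4) = (1 - 2*N) - 24 = -23 - 2*N)
z(101, 190) - 1*(-45444) = (-23 - 2*190) - 1*(-45444) = (-23 - 380) + 45444 = -403 + 45444 = 45041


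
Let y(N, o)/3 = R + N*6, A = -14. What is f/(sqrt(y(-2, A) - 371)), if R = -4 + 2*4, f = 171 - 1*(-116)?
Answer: -287*I*sqrt(395)/395 ≈ -14.441*I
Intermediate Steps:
f = 287 (f = 171 + 116 = 287)
R = 4 (R = -4 + 8 = 4)
y(N, o) = 12 + 18*N (y(N, o) = 3*(4 + N*6) = 3*(4 + 6*N) = 12 + 18*N)
f/(sqrt(y(-2, A) - 371)) = 287/(sqrt((12 + 18*(-2)) - 371)) = 287/(sqrt((12 - 36) - 371)) = 287/(sqrt(-24 - 371)) = 287/(sqrt(-395)) = 287/((I*sqrt(395))) = 287*(-I*sqrt(395)/395) = -287*I*sqrt(395)/395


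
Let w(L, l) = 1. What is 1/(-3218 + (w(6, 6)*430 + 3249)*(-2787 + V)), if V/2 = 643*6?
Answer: 1/18130573 ≈ 5.5155e-8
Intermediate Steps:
V = 7716 (V = 2*(643*6) = 2*3858 = 7716)
1/(-3218 + (w(6, 6)*430 + 3249)*(-2787 + V)) = 1/(-3218 + (1*430 + 3249)*(-2787 + 7716)) = 1/(-3218 + (430 + 3249)*4929) = 1/(-3218 + 3679*4929) = 1/(-3218 + 18133791) = 1/18130573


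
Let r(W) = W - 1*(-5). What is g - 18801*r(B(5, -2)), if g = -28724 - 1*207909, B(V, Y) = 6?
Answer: -443444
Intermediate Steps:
r(W) = 5 + W (r(W) = W + 5 = 5 + W)
g = -236633 (g = -28724 - 207909 = -236633)
g - 18801*r(B(5, -2)) = -236633 - 18801*(5 + 6) = -236633 - 18801*11 = -236633 - 206811 = -443444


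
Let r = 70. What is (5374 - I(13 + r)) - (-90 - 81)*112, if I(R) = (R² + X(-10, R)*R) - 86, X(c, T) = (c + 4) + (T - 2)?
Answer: 11498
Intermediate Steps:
X(c, T) = 2 + T + c (X(c, T) = (4 + c) + (-2 + T) = 2 + T + c)
I(R) = -86 + R² + R*(-8 + R) (I(R) = (R² + (2 + R - 10)*R) - 86 = (R² + (-8 + R)*R) - 86 = (R² + R*(-8 + R)) - 86 = -86 + R² + R*(-8 + R))
(5374 - I(13 + r)) - (-90 - 81)*112 = (5374 - (-86 + (13 + 70)² + (13 + 70)*(-8 + (13 + 70)))) - (-90 - 81)*112 = (5374 - (-86 + 83² + 83*(-8 + 83))) - (-171)*112 = (5374 - (-86 + 6889 + 83*75)) - 1*(-19152) = (5374 - (-86 + 6889 + 6225)) + 19152 = (5374 - 1*13028) + 19152 = (5374 - 13028) + 19152 = -7654 + 19152 = 11498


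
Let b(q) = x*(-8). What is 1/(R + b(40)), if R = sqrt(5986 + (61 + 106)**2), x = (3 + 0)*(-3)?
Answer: -72/28691 + 5*sqrt(1355)/28691 ≈ 0.0039055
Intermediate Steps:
x = -9 (x = 3*(-3) = -9)
b(q) = 72 (b(q) = -9*(-8) = 72)
R = 5*sqrt(1355) (R = sqrt(5986 + 167**2) = sqrt(5986 + 27889) = sqrt(33875) = 5*sqrt(1355) ≈ 184.05)
1/(R + b(40)) = 1/(5*sqrt(1355) + 72) = 1/(72 + 5*sqrt(1355))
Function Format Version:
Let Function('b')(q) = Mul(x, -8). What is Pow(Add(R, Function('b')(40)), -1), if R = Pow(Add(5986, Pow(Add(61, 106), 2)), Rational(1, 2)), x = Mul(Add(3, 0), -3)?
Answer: Add(Rational(-72, 28691), Mul(Rational(5, 28691), Pow(1355, Rational(1, 2)))) ≈ 0.0039055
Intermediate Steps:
x = -9 (x = Mul(3, -3) = -9)
Function('b')(q) = 72 (Function('b')(q) = Mul(-9, -8) = 72)
R = Mul(5, Pow(1355, Rational(1, 2))) (R = Pow(Add(5986, Pow(167, 2)), Rational(1, 2)) = Pow(Add(5986, 27889), Rational(1, 2)) = Pow(33875, Rational(1, 2)) = Mul(5, Pow(1355, Rational(1, 2))) ≈ 184.05)
Pow(Add(R, Function('b')(40)), -1) = Pow(Add(Mul(5, Pow(1355, Rational(1, 2))), 72), -1) = Pow(Add(72, Mul(5, Pow(1355, Rational(1, 2)))), -1)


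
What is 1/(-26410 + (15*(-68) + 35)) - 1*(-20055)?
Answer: 549406724/27395 ≈ 20055.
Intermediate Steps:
1/(-26410 + (15*(-68) + 35)) - 1*(-20055) = 1/(-26410 + (-1020 + 35)) + 20055 = 1/(-26410 - 985) + 20055 = 1/(-27395) + 20055 = -1/27395 + 20055 = 549406724/27395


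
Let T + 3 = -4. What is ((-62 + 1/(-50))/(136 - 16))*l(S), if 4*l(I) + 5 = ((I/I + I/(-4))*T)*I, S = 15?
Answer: -703927/19200 ≈ -36.663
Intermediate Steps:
T = -7 (T = -3 - 4 = -7)
l(I) = -5/4 + I*(-7 + 7*I/4)/4 (l(I) = -5/4 + (((I/I + I/(-4))*(-7))*I)/4 = -5/4 + (((1 + I*(-1/4))*(-7))*I)/4 = -5/4 + (((1 - I/4)*(-7))*I)/4 = -5/4 + ((-7 + 7*I/4)*I)/4 = -5/4 + (I*(-7 + 7*I/4))/4 = -5/4 + I*(-7 + 7*I/4)/4)
((-62 + 1/(-50))/(136 - 16))*l(S) = ((-62 + 1/(-50))/(136 - 16))*(-5/4 - 7/4*15 + (7/16)*15**2) = ((-62 - 1/50)/120)*(-5/4 - 105/4 + (7/16)*225) = (-3101/50*1/120)*(-5/4 - 105/4 + 1575/16) = -3101/6000*1135/16 = -703927/19200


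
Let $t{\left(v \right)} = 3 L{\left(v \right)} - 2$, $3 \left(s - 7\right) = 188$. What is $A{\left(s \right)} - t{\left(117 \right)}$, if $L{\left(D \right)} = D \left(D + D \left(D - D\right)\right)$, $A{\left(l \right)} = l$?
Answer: $- \frac{122986}{3} \approx -40995.0$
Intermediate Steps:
$s = \frac{209}{3}$ ($s = 7 + \frac{1}{3} \cdot 188 = 7 + \frac{188}{3} = \frac{209}{3} \approx 69.667$)
$L{\left(D \right)} = D^{2}$ ($L{\left(D \right)} = D \left(D + D 0\right) = D \left(D + 0\right) = D D = D^{2}$)
$t{\left(v \right)} = -2 + 3 v^{2}$ ($t{\left(v \right)} = 3 v^{2} - 2 = -2 + 3 v^{2}$)
$A{\left(s \right)} - t{\left(117 \right)} = \frac{209}{3} - \left(-2 + 3 \cdot 117^{2}\right) = \frac{209}{3} - \left(-2 + 3 \cdot 13689\right) = \frac{209}{3} - \left(-2 + 41067\right) = \frac{209}{3} - 41065 = - \frac{122986}{3}$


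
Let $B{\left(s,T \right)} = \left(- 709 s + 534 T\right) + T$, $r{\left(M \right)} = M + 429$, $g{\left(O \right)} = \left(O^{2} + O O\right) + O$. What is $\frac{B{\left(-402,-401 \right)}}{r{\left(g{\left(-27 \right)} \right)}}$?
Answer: $\frac{70483}{1860} \approx 37.894$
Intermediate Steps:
$g{\left(O \right)} = O + 2 O^{2}$ ($g{\left(O \right)} = \left(O^{2} + O^{2}\right) + O = 2 O^{2} + O = O + 2 O^{2}$)
$r{\left(M \right)} = 429 + M$
$B{\left(s,T \right)} = - 709 s + 535 T$
$\frac{B{\left(-402,-401 \right)}}{r{\left(g{\left(-27 \right)} \right)}} = \frac{\left(-709\right) \left(-402\right) + 535 \left(-401\right)}{429 - 27 \left(1 + 2 \left(-27\right)\right)} = \frac{285018 - 214535}{429 - 27 \left(1 - 54\right)} = \frac{70483}{429 - -1431} = \frac{70483}{429 + 1431} = \frac{70483}{1860}$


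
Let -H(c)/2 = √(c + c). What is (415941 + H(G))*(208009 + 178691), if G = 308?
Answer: 160844384700 - 1546800*√154 ≈ 1.6083e+11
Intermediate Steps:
H(c) = -2*√2*√c (H(c) = -2*√(c + c) = -2*√2*√c)
(415941 + H(G))*(208009 + 178691) = (415941 - 2*√2*√308)*(208009 + 178691) = (415941 - 2*√2*2*√77)*386700 = (415941 - 4*√154)*386700 = 160844384700 - 1546800*√154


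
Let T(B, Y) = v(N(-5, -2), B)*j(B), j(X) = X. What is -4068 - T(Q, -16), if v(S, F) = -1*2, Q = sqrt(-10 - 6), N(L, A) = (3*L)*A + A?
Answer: -4068 + 8*I ≈ -4068.0 + 8.0*I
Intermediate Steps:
N(L, A) = A + 3*A*L (N(L, A) = 3*A*L + A = A + 3*A*L)
Q = 4*I (Q = sqrt(-16) = 4*I ≈ 4.0*I)
v(S, F) = -2
T(B, Y) = -2*B
-4068 - T(Q, -16) = -4068 - (-2)*4*I = -4068 - (-8)*I = -4068 + 8*I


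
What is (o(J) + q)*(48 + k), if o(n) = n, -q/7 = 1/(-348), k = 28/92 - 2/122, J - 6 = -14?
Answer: -47034049/122061 ≈ -385.33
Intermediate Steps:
J = -8 (J = 6 - 14 = -8)
k = 404/1403 (k = 28*(1/92) - 2*1/122 = 7/23 - 1/61 = 404/1403 ≈ 0.28795)
q = 7/348 (q = -7/(-348) = -7*(-1/348) = 7/348 ≈ 0.020115)
(o(J) + q)*(48 + k) = (-8 + 7/348)*(48 + 404/1403) = -2777/348*67748/1403 = -47034049/122061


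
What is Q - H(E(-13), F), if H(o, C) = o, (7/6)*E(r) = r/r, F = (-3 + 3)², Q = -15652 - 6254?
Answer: -153348/7 ≈ -21907.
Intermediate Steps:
Q = -21906
F = 0 (F = 0² = 0)
E(r) = 6/7 (E(r) = 6*(r/r)/7 = (6/7)*1 = 6/7)
Q - H(E(-13), F) = -21906 - 1*6/7 = -21906 - 6/7 = -153348/7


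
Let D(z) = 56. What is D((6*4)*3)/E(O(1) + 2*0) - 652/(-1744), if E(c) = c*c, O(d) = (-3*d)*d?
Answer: 25883/3924 ≈ 6.5961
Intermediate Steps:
O(d) = -3*d²
E(c) = c²
D((6*4)*3)/E(O(1) + 2*0) - 652/(-1744) = 56/((-3*1² + 2*0)²) - 652/(-1744) = 56/((-3*1 + 0)²) - 652*(-1/1744) = 56/((-3 + 0)²) + 163/436 = 56/((-3)²) + 163/436 = 56/9 + 163/436 = 25883/3924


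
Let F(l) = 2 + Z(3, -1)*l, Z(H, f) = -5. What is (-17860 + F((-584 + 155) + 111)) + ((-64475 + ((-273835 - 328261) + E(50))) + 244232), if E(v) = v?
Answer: -438557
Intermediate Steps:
F(l) = 2 - 5*l
(-17860 + F((-584 + 155) + 111)) + ((-64475 + ((-273835 - 328261) + E(50))) + 244232) = (-17860 + (2 - 5*((-584 + 155) + 111))) + ((-64475 + ((-273835 - 328261) + 50)) + 244232) = (-17860 + (2 - 5*(-429 + 111))) + ((-64475 + (-602096 + 50)) + 244232) = (-17860 + (2 - 5*(-318))) + ((-64475 - 602046) + 244232) = (-17860 + (2 + 1590)) + (-666521 + 244232) = (-17860 + 1592) - 422289 = -16268 - 422289 = -438557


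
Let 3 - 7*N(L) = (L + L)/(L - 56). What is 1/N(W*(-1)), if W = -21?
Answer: 5/3 ≈ 1.6667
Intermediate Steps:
N(L) = 3/7 - 2*L/(7*(-56 + L)) (N(L) = 3/7 - (L + L)/(7*(L - 56)) = 3/7 - 2*L/(7*(-56 + L)))
1/N(W*(-1)) = 1/((-168 - 21*(-1))/(7*(-56 - 21*(-1)))) = 1/((-168 + 21)/(7*(-56 + 21))) = 1/((⅐)*(-147)/(-35)) = 1/((⅐)*(-1/35)*(-147)) = 1/(⅗) = 5/3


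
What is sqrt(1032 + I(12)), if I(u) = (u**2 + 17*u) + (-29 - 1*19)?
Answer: 6*sqrt(37) ≈ 36.497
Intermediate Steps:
I(u) = -48 + u**2 + 17*u (I(u) = (u**2 + 17*u) + (-29 - 19) = (u**2 + 17*u) - 48 = -48 + u**2 + 17*u)
sqrt(1032 + I(12)) = sqrt(1032 + (-48 + 12**2 + 17*12)) = sqrt(1032 + (-48 + 144 + 204)) = sqrt(1032 + 300) = sqrt(1332) = 6*sqrt(37)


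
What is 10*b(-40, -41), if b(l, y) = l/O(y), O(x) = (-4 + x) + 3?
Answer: 200/21 ≈ 9.5238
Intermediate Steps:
O(x) = -1 + x
b(l, y) = l/(-1 + y)
10*b(-40, -41) = 10*(-40/(-1 - 41)) = 10*(-40/(-42)) = 10*(-40*(-1/42)) = 10*(20/21) = 200/21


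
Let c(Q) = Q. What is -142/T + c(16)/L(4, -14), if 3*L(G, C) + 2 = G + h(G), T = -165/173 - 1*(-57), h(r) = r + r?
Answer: 54937/24240 ≈ 2.2664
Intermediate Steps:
h(r) = 2*r
T = 9696/173 (T = -165*1/173 + 57 = -165/173 + 57 = 9696/173 ≈ 56.046)
L(G, C) = -⅔ + G (L(G, C) = -⅔ + (G + 2*G)/3 = -⅔ + (3*G)/3 = -⅔ + G)
-142/T + c(16)/L(4, -14) = -142/9696/173 + 16/(-⅔ + 4) = -142*173/9696 + 16/(10/3) = -12283/4848 + 16*(3/10) = -12283/4848 + 24/5 = 54937/24240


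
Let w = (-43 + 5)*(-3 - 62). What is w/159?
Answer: 2470/159 ≈ 15.535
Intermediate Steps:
w = 2470 (w = -38*(-65) = 2470)
w/159 = 2470/159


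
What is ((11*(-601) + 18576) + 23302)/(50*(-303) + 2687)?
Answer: -35267/12463 ≈ -2.8297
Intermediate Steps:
((11*(-601) + 18576) + 23302)/(50*(-303) + 2687) = ((-6611 + 18576) + 23302)/(-15150 + 2687) = (11965 + 23302)/(-12463) = 35267*(-1/12463) = -35267/12463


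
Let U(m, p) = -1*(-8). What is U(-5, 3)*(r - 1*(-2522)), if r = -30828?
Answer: -226448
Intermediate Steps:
U(m, p) = 8
U(-5, 3)*(r - 1*(-2522)) = 8*(-30828 - 1*(-2522)) = 8*(-30828 + 2522) = 8*(-28306) = -226448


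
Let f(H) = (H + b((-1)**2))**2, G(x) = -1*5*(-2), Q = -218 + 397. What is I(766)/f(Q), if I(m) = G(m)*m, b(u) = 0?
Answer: 7660/32041 ≈ 0.23907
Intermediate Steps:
Q = 179
G(x) = 10 (G(x) = -5*(-2) = 10)
I(m) = 10*m
f(H) = H**2 (f(H) = (H + 0)**2 = H**2)
I(766)/f(Q) = (10*766)/(179**2) = 7660/32041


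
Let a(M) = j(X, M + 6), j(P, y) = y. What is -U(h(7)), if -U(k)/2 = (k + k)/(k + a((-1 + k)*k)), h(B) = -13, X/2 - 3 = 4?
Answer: -52/175 ≈ -0.29714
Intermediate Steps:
X = 14 (X = 6 + 2*4 = 6 + 8 = 14)
a(M) = 6 + M (a(M) = M + 6 = 6 + M)
U(k) = -4*k/(6 + k + k*(-1 + k)) (U(k) = -2*(k + k)/(k + (6 + (-1 + k)*k)) = -2*2*k/(k + (6 + k*(-1 + k))) = -2*2*k/(6 + k + k*(-1 + k)) = -4*k/(6 + k + k*(-1 + k)))
-U(h(7)) = -(-4)*(-13)/(6 + (-13)**2) = -(-4)*(-13)/(6 + 169) = -(-4)*(-13)/175 = -1*52/175 = -52/175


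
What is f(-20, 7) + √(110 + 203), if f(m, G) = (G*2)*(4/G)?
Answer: 8 + √313 ≈ 25.692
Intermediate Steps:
f(m, G) = 8 (f(m, G) = (2*G)*(4/G) = 8)
f(-20, 7) + √(110 + 203) = 8 + √(110 + 203) = 8 + √313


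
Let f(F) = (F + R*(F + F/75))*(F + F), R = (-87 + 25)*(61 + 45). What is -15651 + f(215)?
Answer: -1846817059/3 ≈ -6.1561e+8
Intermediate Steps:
R = -6572 (R = -62*106 = -6572)
f(F) = -998794*F**2/75 (f(F) = (F - 6572*(F + F/75))*(F + F) = (F - 6572*(F + F*(1/75)))*(2*F) = (F - 6572*(F + F/75))*(2*F) = (F - 499472*F/75)*(2*F) = (-499397*F/75)*(2*F) = -998794*F**2/75)
-15651 + f(215) = -15651 - 998794/75*215**2 = -15651 - 998794/75*46225 = -15651 - 1846770106/3 = -1846817059/3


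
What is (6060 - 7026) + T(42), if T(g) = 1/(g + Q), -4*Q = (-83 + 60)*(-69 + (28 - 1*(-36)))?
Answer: -51194/53 ≈ -965.92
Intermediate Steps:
Q = -115/4 (Q = -(-83 + 60)*(-69 + (28 - 1*(-36)))/4 = -(-23)*(-69 + (28 + 36))/4 = -(-23)*(-69 + 64)/4 = -(-23)*(-5)/4 = -1/4*115 = -115/4 ≈ -28.750)
T(g) = 1/(-115/4 + g) (T(g) = 1/(g - 115/4) = 1/(-115/4 + g))
(6060 - 7026) + T(42) = (6060 - 7026) + 4/(-115 + 4*42) = -966 + 4/(-115 + 168) = -966 + 4/53 = -51194/53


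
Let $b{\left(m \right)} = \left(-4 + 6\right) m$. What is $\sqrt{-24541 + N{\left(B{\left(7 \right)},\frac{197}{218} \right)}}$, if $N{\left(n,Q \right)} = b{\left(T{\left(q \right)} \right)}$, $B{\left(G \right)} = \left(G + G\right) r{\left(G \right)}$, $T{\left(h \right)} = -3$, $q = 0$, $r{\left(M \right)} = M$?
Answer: $i \sqrt{24547} \approx 156.67 i$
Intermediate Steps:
$b{\left(m \right)} = 2 m$
$B{\left(G \right)} = 2 G^{2}$ ($B{\left(G \right)} = \left(G + G\right) G = 2 G G = 2 G^{2}$)
$N{\left(n,Q \right)} = -6$ ($N{\left(n,Q \right)} = 2 \left(-3\right) = -6$)
$\sqrt{-24541 + N{\left(B{\left(7 \right)},\frac{197}{218} \right)}} = \sqrt{-24541 - 6} = \sqrt{-24547} = i \sqrt{24547}$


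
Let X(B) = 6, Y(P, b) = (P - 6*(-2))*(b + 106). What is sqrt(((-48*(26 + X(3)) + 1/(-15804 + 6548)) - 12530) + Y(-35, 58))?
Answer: I*sqrt(382061136106)/4628 ≈ 133.56*I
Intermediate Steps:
Y(P, b) = (12 + P)*(106 + b) (Y(P, b) = (P + 12)*(106 + b) = (12 + P)*(106 + b))
sqrt(((-48*(26 + X(3)) + 1/(-15804 + 6548)) - 12530) + Y(-35, 58)) = sqrt(((-48*(26 + 6) + 1/(-15804 + 6548)) - 12530) + (1272 + 12*58 + 106*(-35) - 35*58)) = sqrt(((-48*32 + 1/(-9256)) - 12530) + (1272 + 696 - 3710 - 2030)) = sqrt(((-1536 - 1/9256) - 12530) - 3772) = sqrt((-14217217/9256 - 12530) - 3772) = sqrt(-130194897/9256 - 3772) = sqrt(-165108529/9256) = I*sqrt(382061136106)/4628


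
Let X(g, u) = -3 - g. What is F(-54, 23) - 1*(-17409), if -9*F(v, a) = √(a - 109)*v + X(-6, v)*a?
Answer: 52204/3 + 6*I*√86 ≈ 17401.0 + 55.642*I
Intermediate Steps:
F(v, a) = -a/3 - v*√(-109 + a)/9 (F(v, a) = -(√(a - 109)*v + (-3 - 1*(-6))*a)/9 = -(√(-109 + a)*v + (-3 + 6)*a)/9 = -(v*√(-109 + a) + 3*a)/9 = -(3*a + v*√(-109 + a))/9 = -a/3 - v*√(-109 + a)/9)
F(-54, 23) - 1*(-17409) = (-⅓*23 - ⅑*(-54)*√(-109 + 23)) - 1*(-17409) = (-23/3 - ⅑*(-54)*√(-86)) + 17409 = (-23/3 - ⅑*(-54)*I*√86) + 17409 = (-23/3 + 6*I*√86) + 17409 = 52204/3 + 6*I*√86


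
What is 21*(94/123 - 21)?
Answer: -17423/41 ≈ -424.95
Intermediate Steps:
21*(94/123 - 21) = 21*(-2489/123) = -17423/41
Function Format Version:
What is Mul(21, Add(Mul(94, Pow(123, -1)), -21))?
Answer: Rational(-17423, 41) ≈ -424.95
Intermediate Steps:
Mul(21, Add(Mul(94, Pow(123, -1)), -21)) = Mul(21, Add(Mul(94, Rational(1, 123)), -21)) = Mul(21, Add(Rational(94, 123), -21)) = Mul(21, Rational(-2489, 123)) = Rational(-17423, 41)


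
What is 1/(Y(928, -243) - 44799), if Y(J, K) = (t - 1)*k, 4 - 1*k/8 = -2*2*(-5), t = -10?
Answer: -1/43391 ≈ -2.3046e-5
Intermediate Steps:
k = -128 (k = 32 - 8*(-2*2)*(-5) = 32 - (-32)*(-5) = 32 - 8*20 = 32 - 160 = -128)
Y(J, K) = 1408 (Y(J, K) = (-10 - 1)*(-128) = -11*(-128) = 1408)
1/(Y(928, -243) - 44799) = 1/(1408 - 44799) = 1/(-43391) = -1/43391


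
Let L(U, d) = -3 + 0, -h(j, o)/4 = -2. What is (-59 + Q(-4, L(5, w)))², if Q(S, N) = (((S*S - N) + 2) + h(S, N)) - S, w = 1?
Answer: 676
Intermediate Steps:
h(j, o) = 8 (h(j, o) = -4*(-2) = 8)
L(U, d) = -3
Q(S, N) = 10 + S² - N - S (Q(S, N) = (((S*S - N) + 2) + 8) - S = (((S² - N) + 2) + 8) - S = ((2 + S² - N) + 8) - S = (10 + S² - N) - S = 10 + S² - N - S)
(-59 + Q(-4, L(5, w)))² = (-59 + (10 + (-4)² - 1*(-3) - 1*(-4)))² = (-59 + (10 + 16 + 3 + 4))² = (-59 + 33)² = (-26)² = 676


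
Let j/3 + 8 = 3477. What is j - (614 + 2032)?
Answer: 7761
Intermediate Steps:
j = 10407 (j = -24 + 3*3477 = -24 + 10431 = 10407)
j - (614 + 2032) = 10407 - (614 + 2032) = 10407 - 1*2646 = 10407 - 2646 = 7761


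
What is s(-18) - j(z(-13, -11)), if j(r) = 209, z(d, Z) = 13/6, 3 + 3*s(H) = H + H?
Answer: -222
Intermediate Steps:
s(H) = -1 + 2*H/3 (s(H) = -1 + (H + H)/3 = -1 + (2*H)/3 = -1 + 2*H/3)
z(d, Z) = 13/6 (z(d, Z) = 13*(⅙) = 13/6)
s(-18) - j(z(-13, -11)) = (-1 + (⅔)*(-18)) - 1*209 = (-1 - 12) - 209 = -13 - 209 = -222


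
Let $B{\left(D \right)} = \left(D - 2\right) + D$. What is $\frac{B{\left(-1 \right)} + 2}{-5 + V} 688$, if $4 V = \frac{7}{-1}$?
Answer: $\frac{5504}{27} \approx 203.85$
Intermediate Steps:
$V = - \frac{7}{4}$ ($V = \frac{7 \frac{1}{-1}}{4} = \frac{7 \left(-1\right)}{4} = \frac{1}{4} \left(-7\right) = - \frac{7}{4} \approx -1.75$)
$B{\left(D \right)} = -2 + 2 D$ ($B{\left(D \right)} = \left(-2 + D\right) + D = -2 + 2 D$)
$\frac{B{\left(-1 \right)} + 2}{-5 + V} 688 = \frac{\left(-2 + 2 \left(-1\right)\right) + 2}{-5 - \frac{7}{4}} \cdot 688 = \frac{\left(-2 - 2\right) + 2}{- \frac{27}{4}} \cdot 688 = \left(-4 + 2\right) \left(- \frac{4}{27}\right) 688 = \left(-2\right) \left(- \frac{4}{27}\right) 688 = \frac{8}{27} \cdot 688 = \frac{5504}{27}$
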